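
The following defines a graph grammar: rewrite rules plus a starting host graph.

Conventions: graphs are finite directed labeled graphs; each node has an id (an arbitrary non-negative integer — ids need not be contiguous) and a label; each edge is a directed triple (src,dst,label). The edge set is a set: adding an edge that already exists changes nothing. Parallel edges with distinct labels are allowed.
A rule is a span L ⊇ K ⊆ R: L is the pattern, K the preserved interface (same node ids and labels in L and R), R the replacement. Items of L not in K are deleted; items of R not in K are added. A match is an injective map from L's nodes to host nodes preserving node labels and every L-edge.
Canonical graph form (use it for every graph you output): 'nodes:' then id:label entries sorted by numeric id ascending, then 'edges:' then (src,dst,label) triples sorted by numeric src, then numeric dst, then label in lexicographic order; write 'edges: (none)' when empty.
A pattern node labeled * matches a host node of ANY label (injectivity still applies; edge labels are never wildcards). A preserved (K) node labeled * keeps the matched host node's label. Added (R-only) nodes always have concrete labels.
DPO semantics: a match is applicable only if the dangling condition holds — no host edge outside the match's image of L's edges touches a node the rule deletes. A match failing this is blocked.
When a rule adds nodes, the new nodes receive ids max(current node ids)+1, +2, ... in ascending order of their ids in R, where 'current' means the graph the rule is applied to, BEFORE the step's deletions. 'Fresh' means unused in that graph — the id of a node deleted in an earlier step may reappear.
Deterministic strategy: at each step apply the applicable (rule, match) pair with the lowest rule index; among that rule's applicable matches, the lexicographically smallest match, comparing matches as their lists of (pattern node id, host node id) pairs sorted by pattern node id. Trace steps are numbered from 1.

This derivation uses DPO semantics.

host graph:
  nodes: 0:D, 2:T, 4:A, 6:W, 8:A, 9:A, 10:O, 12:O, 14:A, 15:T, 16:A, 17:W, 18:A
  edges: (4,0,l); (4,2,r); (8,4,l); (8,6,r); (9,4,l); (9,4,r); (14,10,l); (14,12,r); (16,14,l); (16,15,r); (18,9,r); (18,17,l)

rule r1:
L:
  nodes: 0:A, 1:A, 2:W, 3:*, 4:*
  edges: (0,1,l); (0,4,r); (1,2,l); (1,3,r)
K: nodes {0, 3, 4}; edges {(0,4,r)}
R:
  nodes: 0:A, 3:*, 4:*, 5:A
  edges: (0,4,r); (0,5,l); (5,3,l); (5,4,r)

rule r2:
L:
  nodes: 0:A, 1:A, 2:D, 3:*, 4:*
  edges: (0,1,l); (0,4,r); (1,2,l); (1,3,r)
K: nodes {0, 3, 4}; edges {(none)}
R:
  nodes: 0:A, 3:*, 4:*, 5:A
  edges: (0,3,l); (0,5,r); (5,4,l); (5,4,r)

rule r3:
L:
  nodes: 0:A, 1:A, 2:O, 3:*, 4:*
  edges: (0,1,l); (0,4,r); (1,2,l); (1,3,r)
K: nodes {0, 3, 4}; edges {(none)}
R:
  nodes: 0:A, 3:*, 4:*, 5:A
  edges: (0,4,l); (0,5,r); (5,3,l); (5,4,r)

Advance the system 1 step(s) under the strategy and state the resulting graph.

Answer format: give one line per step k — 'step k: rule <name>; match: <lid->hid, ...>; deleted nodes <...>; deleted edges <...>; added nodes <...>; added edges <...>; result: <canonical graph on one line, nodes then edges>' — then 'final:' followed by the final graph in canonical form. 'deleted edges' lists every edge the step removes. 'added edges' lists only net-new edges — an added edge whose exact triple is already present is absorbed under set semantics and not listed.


step 1: rule r3; match: 0->16, 1->14, 2->10, 3->12, 4->15; deleted nodes 10, 14; deleted edges (14,10,l); (14,12,r); (16,14,l); (16,15,r); added nodes 19; added edges (16,15,l); (16,19,r); (19,12,l); (19,15,r); result: nodes: 0:D, 2:T, 4:A, 6:W, 8:A, 9:A, 12:O, 15:T, 16:A, 17:W, 18:A, 19:A edges: (4,0,l); (4,2,r); (8,4,l); (8,6,r); (9,4,l); (9,4,r); (16,15,l); (16,19,r); (18,9,r); (18,17,l); (19,12,l); (19,15,r)
final:
nodes: 0:D, 2:T, 4:A, 6:W, 8:A, 9:A, 12:O, 15:T, 16:A, 17:W, 18:A, 19:A
edges: (4,0,l); (4,2,r); (8,4,l); (8,6,r); (9,4,l); (9,4,r); (16,15,l); (16,19,r); (18,9,r); (18,17,l); (19,12,l); (19,15,r)


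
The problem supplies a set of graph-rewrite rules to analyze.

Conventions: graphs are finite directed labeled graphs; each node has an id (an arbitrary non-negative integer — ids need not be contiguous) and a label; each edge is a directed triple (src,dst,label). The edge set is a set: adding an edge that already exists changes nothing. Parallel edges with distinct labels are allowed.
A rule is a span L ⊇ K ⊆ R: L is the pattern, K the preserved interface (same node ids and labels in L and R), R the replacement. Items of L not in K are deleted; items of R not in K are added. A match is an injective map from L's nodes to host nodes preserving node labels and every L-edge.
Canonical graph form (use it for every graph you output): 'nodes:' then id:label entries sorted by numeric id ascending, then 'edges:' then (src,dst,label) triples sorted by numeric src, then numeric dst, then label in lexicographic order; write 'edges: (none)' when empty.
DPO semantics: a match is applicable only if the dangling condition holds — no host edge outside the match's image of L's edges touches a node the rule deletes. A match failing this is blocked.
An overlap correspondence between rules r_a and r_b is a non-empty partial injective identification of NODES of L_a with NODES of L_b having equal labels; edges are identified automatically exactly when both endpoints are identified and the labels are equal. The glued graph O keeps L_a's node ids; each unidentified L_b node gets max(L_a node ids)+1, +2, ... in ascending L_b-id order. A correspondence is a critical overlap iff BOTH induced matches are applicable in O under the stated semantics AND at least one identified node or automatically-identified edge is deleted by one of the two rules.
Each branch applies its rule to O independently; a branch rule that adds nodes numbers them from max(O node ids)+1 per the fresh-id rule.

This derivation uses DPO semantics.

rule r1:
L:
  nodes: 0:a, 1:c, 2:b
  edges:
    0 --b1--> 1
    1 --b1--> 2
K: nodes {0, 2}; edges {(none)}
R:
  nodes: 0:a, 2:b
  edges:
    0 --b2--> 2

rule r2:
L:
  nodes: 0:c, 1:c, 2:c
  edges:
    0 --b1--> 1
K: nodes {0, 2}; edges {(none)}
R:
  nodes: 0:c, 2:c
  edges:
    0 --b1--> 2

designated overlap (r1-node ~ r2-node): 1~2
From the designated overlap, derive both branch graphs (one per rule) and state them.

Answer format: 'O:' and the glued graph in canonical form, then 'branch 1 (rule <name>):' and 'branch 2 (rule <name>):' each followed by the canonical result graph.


O:
nodes: 0:a, 1:c, 2:b, 3:c, 4:c
edges: (0,1,b1); (1,2,b1); (3,4,b1)
branch 1 (rule r1):
nodes: 0:a, 2:b, 3:c, 4:c
edges: (0,2,b2); (3,4,b1)
branch 2 (rule r2):
nodes: 0:a, 1:c, 2:b, 3:c
edges: (0,1,b1); (1,2,b1); (3,1,b1)


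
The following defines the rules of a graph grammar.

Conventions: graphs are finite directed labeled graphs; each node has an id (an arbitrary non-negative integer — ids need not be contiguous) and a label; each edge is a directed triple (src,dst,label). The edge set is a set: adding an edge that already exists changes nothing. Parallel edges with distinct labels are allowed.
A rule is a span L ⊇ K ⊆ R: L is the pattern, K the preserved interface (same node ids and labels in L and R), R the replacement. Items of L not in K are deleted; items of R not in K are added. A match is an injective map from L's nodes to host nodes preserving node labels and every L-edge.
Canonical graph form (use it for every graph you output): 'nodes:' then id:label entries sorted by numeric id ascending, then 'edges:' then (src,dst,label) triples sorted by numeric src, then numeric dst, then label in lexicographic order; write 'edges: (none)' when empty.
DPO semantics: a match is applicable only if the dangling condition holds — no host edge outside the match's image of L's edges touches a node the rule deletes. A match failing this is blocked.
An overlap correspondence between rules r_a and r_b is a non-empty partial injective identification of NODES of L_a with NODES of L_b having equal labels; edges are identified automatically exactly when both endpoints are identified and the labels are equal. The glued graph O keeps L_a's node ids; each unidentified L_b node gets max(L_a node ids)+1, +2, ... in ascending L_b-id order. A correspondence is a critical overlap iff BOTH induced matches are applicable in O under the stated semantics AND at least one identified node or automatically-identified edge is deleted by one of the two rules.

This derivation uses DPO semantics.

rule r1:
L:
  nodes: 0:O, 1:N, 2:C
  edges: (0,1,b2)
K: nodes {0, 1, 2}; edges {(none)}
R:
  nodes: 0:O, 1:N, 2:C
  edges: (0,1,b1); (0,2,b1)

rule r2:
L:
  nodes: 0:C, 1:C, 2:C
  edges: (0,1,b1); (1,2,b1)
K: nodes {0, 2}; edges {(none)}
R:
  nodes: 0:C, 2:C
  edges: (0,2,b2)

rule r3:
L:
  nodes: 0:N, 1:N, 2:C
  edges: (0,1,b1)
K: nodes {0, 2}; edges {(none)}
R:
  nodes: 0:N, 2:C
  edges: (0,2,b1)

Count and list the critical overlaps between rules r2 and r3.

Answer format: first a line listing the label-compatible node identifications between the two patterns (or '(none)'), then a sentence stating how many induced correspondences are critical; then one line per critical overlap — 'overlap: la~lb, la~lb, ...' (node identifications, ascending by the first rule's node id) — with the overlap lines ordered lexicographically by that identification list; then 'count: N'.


label-compatible node identifications between L(r2) and L(r3): 0~2, 1~2, 2~2
1 of the induced correspondences is a critical overlap of r2 and r3.
overlap: 1~2
count: 1


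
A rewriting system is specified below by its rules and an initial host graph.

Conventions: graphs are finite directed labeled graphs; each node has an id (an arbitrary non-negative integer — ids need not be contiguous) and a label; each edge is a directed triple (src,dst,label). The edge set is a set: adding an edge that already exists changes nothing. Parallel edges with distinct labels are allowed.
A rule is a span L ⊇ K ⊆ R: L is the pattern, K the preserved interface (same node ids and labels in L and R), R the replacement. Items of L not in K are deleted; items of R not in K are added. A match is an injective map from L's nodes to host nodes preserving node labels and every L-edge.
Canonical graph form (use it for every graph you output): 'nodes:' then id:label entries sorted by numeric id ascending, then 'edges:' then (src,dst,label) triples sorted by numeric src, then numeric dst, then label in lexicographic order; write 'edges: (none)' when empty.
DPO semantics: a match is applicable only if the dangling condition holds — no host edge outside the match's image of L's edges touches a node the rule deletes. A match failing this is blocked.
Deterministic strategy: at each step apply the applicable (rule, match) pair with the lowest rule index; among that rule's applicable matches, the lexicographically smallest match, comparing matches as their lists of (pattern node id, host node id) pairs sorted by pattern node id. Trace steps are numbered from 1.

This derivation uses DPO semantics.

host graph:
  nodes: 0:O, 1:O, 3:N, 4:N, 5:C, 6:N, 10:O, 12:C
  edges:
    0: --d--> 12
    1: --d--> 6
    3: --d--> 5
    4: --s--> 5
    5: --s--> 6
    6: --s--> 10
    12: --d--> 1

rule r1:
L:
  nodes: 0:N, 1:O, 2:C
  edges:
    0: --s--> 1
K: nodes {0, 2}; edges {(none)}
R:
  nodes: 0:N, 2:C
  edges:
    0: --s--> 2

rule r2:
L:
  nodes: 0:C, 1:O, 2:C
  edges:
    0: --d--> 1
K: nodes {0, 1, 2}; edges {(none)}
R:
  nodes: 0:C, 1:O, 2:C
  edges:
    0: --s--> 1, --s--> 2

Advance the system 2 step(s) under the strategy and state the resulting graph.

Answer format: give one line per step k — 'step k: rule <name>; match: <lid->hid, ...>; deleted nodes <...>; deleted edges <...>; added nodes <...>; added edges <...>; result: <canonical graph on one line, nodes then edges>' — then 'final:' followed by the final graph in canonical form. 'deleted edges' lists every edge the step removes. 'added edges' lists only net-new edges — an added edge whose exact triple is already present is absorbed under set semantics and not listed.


step 1: rule r1; match: 0->6, 1->10, 2->5; deleted nodes 10; deleted edges (6,10,s); added nodes (none); added edges (6,5,s); result: nodes: 0:O, 1:O, 3:N, 4:N, 5:C, 6:N, 12:C edges: (0,12,d); (1,6,d); (3,5,d); (4,5,s); (5,6,s); (6,5,s); (12,1,d)
step 2: rule r2; match: 0->12, 1->1, 2->5; deleted nodes (none); deleted edges (12,1,d); added nodes (none); added edges (12,1,s); (12,5,s); result: nodes: 0:O, 1:O, 3:N, 4:N, 5:C, 6:N, 12:C edges: (0,12,d); (1,6,d); (3,5,d); (4,5,s); (5,6,s); (6,5,s); (12,1,s); (12,5,s)
final:
nodes: 0:O, 1:O, 3:N, 4:N, 5:C, 6:N, 12:C
edges: (0,12,d); (1,6,d); (3,5,d); (4,5,s); (5,6,s); (6,5,s); (12,1,s); (12,5,s)


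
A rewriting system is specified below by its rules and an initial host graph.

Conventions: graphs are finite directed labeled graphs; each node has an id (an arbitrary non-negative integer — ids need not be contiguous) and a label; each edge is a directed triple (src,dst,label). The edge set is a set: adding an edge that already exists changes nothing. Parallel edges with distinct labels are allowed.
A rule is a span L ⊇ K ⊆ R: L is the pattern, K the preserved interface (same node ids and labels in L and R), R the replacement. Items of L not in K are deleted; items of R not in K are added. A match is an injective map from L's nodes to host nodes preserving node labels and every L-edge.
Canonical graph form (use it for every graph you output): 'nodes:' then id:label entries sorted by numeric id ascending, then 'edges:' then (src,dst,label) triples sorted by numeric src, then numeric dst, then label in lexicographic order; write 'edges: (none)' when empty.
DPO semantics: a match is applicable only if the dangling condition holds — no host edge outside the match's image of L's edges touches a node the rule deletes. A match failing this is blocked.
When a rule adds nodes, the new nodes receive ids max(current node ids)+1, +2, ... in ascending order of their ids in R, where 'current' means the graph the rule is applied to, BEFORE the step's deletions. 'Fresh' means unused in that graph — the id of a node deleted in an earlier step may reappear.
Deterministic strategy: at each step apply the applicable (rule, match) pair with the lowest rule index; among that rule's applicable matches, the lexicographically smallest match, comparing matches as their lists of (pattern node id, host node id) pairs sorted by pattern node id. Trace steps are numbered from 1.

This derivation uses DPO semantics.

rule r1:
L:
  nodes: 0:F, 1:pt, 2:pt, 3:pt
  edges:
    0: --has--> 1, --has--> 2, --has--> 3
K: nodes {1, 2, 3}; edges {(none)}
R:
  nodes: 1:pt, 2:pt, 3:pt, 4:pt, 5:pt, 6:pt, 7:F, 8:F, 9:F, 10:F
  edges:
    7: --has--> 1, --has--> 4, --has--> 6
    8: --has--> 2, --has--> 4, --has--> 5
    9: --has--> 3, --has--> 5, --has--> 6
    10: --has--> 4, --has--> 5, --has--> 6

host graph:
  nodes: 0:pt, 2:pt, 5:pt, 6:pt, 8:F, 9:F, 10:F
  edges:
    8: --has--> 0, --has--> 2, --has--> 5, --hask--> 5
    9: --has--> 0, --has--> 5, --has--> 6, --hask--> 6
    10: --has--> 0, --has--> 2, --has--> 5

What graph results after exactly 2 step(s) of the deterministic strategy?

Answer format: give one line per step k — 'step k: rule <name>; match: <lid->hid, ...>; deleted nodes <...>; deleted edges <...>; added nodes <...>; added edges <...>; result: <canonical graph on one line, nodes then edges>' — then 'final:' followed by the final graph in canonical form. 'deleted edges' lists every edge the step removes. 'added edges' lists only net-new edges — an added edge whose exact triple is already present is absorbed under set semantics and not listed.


step 1: rule r1; match: 0->10, 1->0, 2->2, 3->5; deleted nodes 10; deleted edges (10,0,has); (10,2,has); (10,5,has); added nodes 11, 12, 13, 14, 15, 16, 17; added edges (14,0,has); (14,11,has); (14,13,has); (15,2,has); (15,11,has); (15,12,has); (16,5,has); (16,12,has); (16,13,has); (17,11,has); (17,12,has); (17,13,has); result: nodes: 0:pt, 2:pt, 5:pt, 6:pt, 8:F, 9:F, 11:pt, 12:pt, 13:pt, 14:F, 15:F, 16:F, 17:F edges: (8,0,has); (8,2,has); (8,5,has); (8,5,hask); (9,0,has); (9,5,has); (9,6,has); (9,6,hask); (14,0,has); (14,11,has); (14,13,has); (15,2,has); (15,11,has); (15,12,has); (16,5,has); (16,12,has); (16,13,has); (17,11,has); (17,12,has); (17,13,has)
step 2: rule r1; match: 0->14, 1->0, 2->11, 3->13; deleted nodes 14; deleted edges (14,0,has); (14,11,has); (14,13,has); added nodes 18, 19, 20, 21, 22, 23, 24; added edges (21,0,has); (21,18,has); (21,20,has); (22,11,has); (22,18,has); (22,19,has); (23,13,has); (23,19,has); (23,20,has); (24,18,has); (24,19,has); (24,20,has); result: nodes: 0:pt, 2:pt, 5:pt, 6:pt, 8:F, 9:F, 11:pt, 12:pt, 13:pt, 15:F, 16:F, 17:F, 18:pt, 19:pt, 20:pt, 21:F, 22:F, 23:F, 24:F edges: (8,0,has); (8,2,has); (8,5,has); (8,5,hask); (9,0,has); (9,5,has); (9,6,has); (9,6,hask); (15,2,has); (15,11,has); (15,12,has); (16,5,has); (16,12,has); (16,13,has); (17,11,has); (17,12,has); (17,13,has); (21,0,has); (21,18,has); (21,20,has); (22,11,has); (22,18,has); (22,19,has); (23,13,has); (23,19,has); (23,20,has); (24,18,has); (24,19,has); (24,20,has)
final:
nodes: 0:pt, 2:pt, 5:pt, 6:pt, 8:F, 9:F, 11:pt, 12:pt, 13:pt, 15:F, 16:F, 17:F, 18:pt, 19:pt, 20:pt, 21:F, 22:F, 23:F, 24:F
edges: (8,0,has); (8,2,has); (8,5,has); (8,5,hask); (9,0,has); (9,5,has); (9,6,has); (9,6,hask); (15,2,has); (15,11,has); (15,12,has); (16,5,has); (16,12,has); (16,13,has); (17,11,has); (17,12,has); (17,13,has); (21,0,has); (21,18,has); (21,20,has); (22,11,has); (22,18,has); (22,19,has); (23,13,has); (23,19,has); (23,20,has); (24,18,has); (24,19,has); (24,20,has)


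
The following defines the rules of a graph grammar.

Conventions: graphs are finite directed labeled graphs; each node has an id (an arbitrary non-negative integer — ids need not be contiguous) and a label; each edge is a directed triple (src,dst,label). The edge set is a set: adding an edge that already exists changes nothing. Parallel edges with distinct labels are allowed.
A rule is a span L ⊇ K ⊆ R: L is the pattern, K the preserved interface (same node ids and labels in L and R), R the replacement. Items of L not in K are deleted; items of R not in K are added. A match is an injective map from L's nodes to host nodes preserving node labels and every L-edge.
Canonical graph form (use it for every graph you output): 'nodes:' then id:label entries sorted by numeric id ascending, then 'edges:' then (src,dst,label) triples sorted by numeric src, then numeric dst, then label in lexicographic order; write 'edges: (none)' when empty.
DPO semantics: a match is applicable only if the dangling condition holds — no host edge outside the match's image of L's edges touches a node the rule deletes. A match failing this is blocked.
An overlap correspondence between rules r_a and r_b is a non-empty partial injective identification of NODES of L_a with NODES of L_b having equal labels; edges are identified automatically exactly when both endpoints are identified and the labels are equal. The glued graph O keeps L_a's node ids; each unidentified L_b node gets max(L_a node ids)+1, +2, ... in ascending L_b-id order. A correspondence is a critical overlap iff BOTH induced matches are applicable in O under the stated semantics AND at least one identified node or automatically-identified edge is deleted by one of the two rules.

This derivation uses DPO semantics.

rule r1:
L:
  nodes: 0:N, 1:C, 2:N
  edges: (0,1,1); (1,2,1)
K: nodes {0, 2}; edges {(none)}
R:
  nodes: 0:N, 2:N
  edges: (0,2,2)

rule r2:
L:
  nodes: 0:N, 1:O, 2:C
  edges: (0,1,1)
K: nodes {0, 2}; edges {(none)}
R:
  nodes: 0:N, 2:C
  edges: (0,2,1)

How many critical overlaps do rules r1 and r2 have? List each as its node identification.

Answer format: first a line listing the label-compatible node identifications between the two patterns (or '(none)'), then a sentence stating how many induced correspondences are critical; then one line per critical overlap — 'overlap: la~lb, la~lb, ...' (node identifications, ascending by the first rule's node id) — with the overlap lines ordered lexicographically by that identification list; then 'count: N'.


label-compatible node identifications between L(r1) and L(r2): 0~0, 1~2, 2~0
3 of the induced correspondences are critical overlaps of r1 and r2.
overlap: 0~0, 1~2
overlap: 1~2
overlap: 1~2, 2~0
count: 3


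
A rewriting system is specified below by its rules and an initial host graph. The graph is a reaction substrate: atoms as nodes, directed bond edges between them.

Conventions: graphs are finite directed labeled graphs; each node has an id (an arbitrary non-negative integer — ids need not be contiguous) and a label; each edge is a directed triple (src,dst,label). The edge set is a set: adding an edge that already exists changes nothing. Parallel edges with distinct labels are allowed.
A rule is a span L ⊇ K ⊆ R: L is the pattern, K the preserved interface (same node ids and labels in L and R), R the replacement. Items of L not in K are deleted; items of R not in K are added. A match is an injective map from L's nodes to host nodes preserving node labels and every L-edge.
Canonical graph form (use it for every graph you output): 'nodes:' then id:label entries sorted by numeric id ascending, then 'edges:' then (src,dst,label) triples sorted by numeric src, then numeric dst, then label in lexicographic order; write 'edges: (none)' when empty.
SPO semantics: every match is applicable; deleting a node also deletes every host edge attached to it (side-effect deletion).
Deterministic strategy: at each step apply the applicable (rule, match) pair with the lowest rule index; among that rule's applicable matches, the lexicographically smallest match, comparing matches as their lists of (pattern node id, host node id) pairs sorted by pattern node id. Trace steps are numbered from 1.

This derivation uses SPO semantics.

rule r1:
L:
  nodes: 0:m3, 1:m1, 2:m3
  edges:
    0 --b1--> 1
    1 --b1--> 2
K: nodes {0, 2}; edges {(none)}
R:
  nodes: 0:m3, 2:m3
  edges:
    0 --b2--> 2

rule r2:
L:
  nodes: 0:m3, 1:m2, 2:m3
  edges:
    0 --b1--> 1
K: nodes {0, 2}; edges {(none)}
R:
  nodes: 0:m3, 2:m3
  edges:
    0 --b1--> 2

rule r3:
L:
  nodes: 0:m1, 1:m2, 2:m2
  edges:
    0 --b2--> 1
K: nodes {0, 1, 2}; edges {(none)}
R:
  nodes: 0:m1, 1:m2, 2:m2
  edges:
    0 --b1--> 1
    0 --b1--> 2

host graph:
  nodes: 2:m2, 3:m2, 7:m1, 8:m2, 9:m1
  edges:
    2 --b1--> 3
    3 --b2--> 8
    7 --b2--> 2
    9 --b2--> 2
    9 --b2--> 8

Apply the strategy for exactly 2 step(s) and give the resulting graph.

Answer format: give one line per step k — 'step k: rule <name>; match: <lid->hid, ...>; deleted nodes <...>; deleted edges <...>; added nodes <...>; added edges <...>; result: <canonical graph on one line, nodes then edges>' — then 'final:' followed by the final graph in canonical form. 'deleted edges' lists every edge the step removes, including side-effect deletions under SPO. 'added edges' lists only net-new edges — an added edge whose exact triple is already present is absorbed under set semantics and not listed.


step 1: rule r3; match: 0->7, 1->2, 2->3; deleted nodes (none); deleted edges (7,2,b2); added nodes (none); added edges (7,2,b1); (7,3,b1); result: nodes: 2:m2, 3:m2, 7:m1, 8:m2, 9:m1 edges: (2,3,b1); (3,8,b2); (7,2,b1); (7,3,b1); (9,2,b2); (9,8,b2)
step 2: rule r3; match: 0->9, 1->2, 2->3; deleted nodes (none); deleted edges (9,2,b2); added nodes (none); added edges (9,2,b1); (9,3,b1); result: nodes: 2:m2, 3:m2, 7:m1, 8:m2, 9:m1 edges: (2,3,b1); (3,8,b2); (7,2,b1); (7,3,b1); (9,2,b1); (9,3,b1); (9,8,b2)
final:
nodes: 2:m2, 3:m2, 7:m1, 8:m2, 9:m1
edges: (2,3,b1); (3,8,b2); (7,2,b1); (7,3,b1); (9,2,b1); (9,3,b1); (9,8,b2)


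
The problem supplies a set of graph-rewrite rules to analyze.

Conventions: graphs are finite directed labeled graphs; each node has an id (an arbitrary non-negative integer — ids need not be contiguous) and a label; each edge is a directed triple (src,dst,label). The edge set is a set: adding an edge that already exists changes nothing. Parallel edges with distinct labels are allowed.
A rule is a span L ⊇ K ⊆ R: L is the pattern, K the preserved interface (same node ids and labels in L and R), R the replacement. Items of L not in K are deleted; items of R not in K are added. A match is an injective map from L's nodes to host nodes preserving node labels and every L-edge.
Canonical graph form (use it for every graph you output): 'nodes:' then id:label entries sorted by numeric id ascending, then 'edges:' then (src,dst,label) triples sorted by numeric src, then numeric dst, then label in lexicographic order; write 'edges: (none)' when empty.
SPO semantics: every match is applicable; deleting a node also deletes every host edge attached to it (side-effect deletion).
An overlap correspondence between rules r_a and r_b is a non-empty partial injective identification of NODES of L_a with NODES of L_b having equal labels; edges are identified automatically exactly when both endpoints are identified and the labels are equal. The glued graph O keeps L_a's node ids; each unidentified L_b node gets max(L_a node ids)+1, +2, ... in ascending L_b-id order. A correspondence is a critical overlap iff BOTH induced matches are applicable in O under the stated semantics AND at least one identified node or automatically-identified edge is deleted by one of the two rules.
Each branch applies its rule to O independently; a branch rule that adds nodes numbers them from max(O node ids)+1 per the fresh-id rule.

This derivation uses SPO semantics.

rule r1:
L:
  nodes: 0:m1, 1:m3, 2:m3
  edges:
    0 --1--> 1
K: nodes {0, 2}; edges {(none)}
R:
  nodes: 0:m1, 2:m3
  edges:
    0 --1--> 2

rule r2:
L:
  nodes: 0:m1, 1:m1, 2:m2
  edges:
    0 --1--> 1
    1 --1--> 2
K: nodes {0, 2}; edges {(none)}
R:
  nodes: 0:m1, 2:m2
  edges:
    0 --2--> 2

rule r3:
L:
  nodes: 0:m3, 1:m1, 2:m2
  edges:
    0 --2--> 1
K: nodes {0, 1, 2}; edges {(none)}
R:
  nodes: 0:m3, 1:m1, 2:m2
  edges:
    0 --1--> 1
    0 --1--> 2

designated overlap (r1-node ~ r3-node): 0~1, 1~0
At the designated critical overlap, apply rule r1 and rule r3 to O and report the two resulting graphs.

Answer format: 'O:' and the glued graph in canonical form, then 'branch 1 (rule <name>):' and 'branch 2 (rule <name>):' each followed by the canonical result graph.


O:
nodes: 0:m1, 1:m3, 2:m3, 3:m2
edges: (0,1,1); (1,0,2)
branch 1 (rule r1):
nodes: 0:m1, 2:m3, 3:m2
edges: (0,2,1)
branch 2 (rule r3):
nodes: 0:m1, 1:m3, 2:m3, 3:m2
edges: (0,1,1); (1,0,1); (1,3,1)


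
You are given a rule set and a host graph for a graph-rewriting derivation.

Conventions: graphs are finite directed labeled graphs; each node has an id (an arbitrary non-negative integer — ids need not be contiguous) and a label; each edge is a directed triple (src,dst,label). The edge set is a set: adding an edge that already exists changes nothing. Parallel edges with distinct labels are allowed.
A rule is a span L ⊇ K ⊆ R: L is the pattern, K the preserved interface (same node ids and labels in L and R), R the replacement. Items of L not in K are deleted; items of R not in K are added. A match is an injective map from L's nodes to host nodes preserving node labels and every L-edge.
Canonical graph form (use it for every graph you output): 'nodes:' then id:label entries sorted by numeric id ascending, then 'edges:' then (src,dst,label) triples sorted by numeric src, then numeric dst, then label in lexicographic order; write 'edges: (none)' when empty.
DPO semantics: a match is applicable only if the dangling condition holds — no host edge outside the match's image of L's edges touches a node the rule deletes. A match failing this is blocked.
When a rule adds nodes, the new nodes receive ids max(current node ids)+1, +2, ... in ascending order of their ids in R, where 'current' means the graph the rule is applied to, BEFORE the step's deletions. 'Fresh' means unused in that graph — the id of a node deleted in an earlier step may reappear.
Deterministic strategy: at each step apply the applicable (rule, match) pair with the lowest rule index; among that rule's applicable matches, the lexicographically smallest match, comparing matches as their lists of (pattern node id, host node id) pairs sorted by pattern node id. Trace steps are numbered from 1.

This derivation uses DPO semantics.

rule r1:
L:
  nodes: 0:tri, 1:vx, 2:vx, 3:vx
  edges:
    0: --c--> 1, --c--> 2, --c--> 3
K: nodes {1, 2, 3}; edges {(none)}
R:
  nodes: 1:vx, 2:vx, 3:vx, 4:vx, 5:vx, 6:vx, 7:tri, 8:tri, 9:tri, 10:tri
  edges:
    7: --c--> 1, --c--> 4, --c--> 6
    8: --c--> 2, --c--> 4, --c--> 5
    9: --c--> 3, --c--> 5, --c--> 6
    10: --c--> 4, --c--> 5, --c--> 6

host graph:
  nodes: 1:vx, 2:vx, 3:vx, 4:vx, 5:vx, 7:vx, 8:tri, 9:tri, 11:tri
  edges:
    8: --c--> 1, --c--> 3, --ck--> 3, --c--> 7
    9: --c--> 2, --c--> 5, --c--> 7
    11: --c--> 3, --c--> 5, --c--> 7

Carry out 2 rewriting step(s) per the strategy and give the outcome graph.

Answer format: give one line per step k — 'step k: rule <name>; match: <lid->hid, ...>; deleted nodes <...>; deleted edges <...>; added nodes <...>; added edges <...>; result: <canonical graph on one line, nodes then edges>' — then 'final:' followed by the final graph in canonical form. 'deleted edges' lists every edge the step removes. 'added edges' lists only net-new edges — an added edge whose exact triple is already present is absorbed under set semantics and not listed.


step 1: rule r1; match: 0->9, 1->2, 2->5, 3->7; deleted nodes 9; deleted edges (9,2,c); (9,5,c); (9,7,c); added nodes 12, 13, 14, 15, 16, 17, 18; added edges (15,2,c); (15,12,c); (15,14,c); (16,5,c); (16,12,c); (16,13,c); (17,7,c); (17,13,c); (17,14,c); (18,12,c); (18,13,c); (18,14,c); result: nodes: 1:vx, 2:vx, 3:vx, 4:vx, 5:vx, 7:vx, 8:tri, 11:tri, 12:vx, 13:vx, 14:vx, 15:tri, 16:tri, 17:tri, 18:tri edges: (8,1,c); (8,3,c); (8,3,ck); (8,7,c); (11,3,c); (11,5,c); (11,7,c); (15,2,c); (15,12,c); (15,14,c); (16,5,c); (16,12,c); (16,13,c); (17,7,c); (17,13,c); (17,14,c); (18,12,c); (18,13,c); (18,14,c)
step 2: rule r1; match: 0->11, 1->3, 2->5, 3->7; deleted nodes 11; deleted edges (11,3,c); (11,5,c); (11,7,c); added nodes 19, 20, 21, 22, 23, 24, 25; added edges (22,3,c); (22,19,c); (22,21,c); (23,5,c); (23,19,c); (23,20,c); (24,7,c); (24,20,c); (24,21,c); (25,19,c); (25,20,c); (25,21,c); result: nodes: 1:vx, 2:vx, 3:vx, 4:vx, 5:vx, 7:vx, 8:tri, 12:vx, 13:vx, 14:vx, 15:tri, 16:tri, 17:tri, 18:tri, 19:vx, 20:vx, 21:vx, 22:tri, 23:tri, 24:tri, 25:tri edges: (8,1,c); (8,3,c); (8,3,ck); (8,7,c); (15,2,c); (15,12,c); (15,14,c); (16,5,c); (16,12,c); (16,13,c); (17,7,c); (17,13,c); (17,14,c); (18,12,c); (18,13,c); (18,14,c); (22,3,c); (22,19,c); (22,21,c); (23,5,c); (23,19,c); (23,20,c); (24,7,c); (24,20,c); (24,21,c); (25,19,c); (25,20,c); (25,21,c)
final:
nodes: 1:vx, 2:vx, 3:vx, 4:vx, 5:vx, 7:vx, 8:tri, 12:vx, 13:vx, 14:vx, 15:tri, 16:tri, 17:tri, 18:tri, 19:vx, 20:vx, 21:vx, 22:tri, 23:tri, 24:tri, 25:tri
edges: (8,1,c); (8,3,c); (8,3,ck); (8,7,c); (15,2,c); (15,12,c); (15,14,c); (16,5,c); (16,12,c); (16,13,c); (17,7,c); (17,13,c); (17,14,c); (18,12,c); (18,13,c); (18,14,c); (22,3,c); (22,19,c); (22,21,c); (23,5,c); (23,19,c); (23,20,c); (24,7,c); (24,20,c); (24,21,c); (25,19,c); (25,20,c); (25,21,c)


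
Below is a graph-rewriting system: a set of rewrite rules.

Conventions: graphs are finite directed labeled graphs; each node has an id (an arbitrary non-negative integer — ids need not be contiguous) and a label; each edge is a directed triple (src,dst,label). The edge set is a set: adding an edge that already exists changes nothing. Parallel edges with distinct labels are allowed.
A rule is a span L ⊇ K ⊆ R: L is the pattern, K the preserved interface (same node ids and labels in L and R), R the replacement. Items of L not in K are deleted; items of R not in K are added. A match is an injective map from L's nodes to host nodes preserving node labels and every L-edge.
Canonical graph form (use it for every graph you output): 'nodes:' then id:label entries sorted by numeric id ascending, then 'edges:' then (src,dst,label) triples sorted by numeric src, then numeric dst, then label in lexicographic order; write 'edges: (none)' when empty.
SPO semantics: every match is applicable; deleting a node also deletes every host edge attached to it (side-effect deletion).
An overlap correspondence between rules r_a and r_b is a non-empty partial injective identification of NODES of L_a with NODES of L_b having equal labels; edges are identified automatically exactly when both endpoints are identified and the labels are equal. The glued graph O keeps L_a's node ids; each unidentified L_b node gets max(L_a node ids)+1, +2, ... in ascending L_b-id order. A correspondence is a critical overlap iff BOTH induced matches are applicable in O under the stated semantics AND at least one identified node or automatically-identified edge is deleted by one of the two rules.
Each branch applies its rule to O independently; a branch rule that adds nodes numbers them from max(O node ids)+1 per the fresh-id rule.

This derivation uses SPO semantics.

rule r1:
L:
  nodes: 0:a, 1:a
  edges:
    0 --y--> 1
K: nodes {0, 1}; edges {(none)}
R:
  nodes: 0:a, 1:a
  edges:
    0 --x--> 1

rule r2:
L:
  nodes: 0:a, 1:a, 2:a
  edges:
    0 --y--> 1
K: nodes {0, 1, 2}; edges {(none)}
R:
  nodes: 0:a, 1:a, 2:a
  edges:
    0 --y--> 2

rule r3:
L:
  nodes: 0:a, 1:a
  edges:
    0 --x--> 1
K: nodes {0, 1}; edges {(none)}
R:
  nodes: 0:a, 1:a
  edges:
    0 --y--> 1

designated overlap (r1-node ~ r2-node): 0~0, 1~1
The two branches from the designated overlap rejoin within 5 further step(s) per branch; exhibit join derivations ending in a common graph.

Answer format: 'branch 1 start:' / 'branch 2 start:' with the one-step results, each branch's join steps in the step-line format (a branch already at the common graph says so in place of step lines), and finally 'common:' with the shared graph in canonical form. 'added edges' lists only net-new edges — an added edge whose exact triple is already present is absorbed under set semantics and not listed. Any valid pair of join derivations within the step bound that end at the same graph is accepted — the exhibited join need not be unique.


branch 1 start:
nodes: 0:a, 1:a, 2:a
edges: (0,1,x)
branch 2 start:
nodes: 0:a, 1:a, 2:a
edges: (0,2,y)
branch 1 step 1: rule r3; match: 0->0, 1->1; deleted nodes (none); deleted edges (0,1,x); added nodes (none); added edges (0,1,y); result: nodes: 0:a, 1:a, 2:a edges: (0,1,y)
branch 2 step 1: rule r2; match: 0->0, 1->2, 2->1; deleted nodes (none); deleted edges (0,2,y); added nodes (none); added edges (0,1,y); result: nodes: 0:a, 1:a, 2:a edges: (0,1,y)
common:
nodes: 0:a, 1:a, 2:a
edges: (0,1,y)


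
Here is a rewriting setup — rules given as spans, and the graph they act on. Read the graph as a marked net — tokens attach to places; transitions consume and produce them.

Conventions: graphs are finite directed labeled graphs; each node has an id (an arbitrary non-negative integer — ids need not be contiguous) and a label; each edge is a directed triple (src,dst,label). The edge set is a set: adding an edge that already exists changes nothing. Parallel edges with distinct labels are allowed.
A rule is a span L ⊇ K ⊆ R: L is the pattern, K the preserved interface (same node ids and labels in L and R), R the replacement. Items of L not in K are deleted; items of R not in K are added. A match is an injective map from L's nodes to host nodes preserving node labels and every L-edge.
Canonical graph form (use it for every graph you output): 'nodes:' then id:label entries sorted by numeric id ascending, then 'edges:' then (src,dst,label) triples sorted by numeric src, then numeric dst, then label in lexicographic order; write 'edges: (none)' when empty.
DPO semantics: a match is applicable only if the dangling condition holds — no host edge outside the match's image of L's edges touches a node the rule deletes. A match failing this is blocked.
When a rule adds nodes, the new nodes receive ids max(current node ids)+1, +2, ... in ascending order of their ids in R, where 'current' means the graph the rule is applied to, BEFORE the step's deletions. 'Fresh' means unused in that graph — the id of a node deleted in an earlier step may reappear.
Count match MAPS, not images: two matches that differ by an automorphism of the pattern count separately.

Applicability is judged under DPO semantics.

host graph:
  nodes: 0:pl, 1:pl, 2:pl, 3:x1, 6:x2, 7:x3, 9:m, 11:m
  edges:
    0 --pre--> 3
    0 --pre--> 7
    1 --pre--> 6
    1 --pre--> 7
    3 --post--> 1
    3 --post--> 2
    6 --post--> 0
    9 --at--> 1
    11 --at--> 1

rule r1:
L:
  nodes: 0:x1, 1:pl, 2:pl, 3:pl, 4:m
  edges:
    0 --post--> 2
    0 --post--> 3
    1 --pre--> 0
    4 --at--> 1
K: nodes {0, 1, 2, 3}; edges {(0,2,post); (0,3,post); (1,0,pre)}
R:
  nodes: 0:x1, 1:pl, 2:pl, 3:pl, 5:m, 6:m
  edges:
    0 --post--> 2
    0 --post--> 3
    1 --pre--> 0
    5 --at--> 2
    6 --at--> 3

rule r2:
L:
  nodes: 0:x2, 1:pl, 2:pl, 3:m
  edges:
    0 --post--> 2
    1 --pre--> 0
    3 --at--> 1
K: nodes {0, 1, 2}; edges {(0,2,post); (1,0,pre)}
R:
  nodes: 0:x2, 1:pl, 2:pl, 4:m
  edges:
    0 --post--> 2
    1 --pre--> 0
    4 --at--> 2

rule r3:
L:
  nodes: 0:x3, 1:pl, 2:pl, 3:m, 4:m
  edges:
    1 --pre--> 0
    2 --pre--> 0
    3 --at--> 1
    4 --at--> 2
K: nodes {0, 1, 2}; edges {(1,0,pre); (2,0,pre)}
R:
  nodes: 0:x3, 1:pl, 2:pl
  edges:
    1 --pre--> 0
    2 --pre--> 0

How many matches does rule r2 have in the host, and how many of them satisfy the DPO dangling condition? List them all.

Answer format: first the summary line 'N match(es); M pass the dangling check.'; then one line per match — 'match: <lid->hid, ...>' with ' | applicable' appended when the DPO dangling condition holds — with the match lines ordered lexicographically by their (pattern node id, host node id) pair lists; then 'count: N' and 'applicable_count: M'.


2 match(es); 2 pass the dangling check.
match: 0->6, 1->1, 2->0, 3->9 | applicable
match: 0->6, 1->1, 2->0, 3->11 | applicable
count: 2
applicable_count: 2


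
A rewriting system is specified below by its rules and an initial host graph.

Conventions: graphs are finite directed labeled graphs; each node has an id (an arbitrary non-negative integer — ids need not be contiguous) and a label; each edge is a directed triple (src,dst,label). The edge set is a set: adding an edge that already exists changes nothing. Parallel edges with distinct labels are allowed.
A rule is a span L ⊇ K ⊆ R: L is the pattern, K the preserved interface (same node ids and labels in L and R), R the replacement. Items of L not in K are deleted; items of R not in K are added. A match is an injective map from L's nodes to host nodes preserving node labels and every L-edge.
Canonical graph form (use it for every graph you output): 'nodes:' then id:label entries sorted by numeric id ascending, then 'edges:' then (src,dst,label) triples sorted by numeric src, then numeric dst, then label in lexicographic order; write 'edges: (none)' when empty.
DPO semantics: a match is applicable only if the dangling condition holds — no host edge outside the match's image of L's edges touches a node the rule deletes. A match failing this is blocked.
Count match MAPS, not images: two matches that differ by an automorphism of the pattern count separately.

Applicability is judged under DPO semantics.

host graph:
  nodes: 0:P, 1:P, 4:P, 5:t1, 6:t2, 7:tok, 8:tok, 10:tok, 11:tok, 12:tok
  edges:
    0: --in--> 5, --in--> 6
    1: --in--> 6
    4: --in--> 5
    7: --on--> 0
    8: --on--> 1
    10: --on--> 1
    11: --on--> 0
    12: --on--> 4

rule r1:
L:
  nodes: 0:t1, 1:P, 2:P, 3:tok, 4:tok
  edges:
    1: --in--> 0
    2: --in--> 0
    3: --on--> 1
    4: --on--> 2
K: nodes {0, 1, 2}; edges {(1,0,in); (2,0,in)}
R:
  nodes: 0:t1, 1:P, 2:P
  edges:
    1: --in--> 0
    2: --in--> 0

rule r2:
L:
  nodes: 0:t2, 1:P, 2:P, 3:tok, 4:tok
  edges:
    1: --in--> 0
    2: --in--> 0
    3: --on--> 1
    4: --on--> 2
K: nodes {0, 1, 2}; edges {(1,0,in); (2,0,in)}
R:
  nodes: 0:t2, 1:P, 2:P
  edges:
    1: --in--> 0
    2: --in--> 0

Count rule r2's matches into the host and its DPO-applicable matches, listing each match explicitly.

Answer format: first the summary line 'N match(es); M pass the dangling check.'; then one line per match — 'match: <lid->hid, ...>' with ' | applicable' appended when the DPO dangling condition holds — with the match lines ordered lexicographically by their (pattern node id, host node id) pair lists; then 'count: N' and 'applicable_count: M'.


8 match(es); 8 pass the dangling check.
match: 0->6, 1->0, 2->1, 3->7, 4->8 | applicable
match: 0->6, 1->0, 2->1, 3->7, 4->10 | applicable
match: 0->6, 1->0, 2->1, 3->11, 4->8 | applicable
match: 0->6, 1->0, 2->1, 3->11, 4->10 | applicable
match: 0->6, 1->1, 2->0, 3->8, 4->7 | applicable
match: 0->6, 1->1, 2->0, 3->8, 4->11 | applicable
match: 0->6, 1->1, 2->0, 3->10, 4->7 | applicable
match: 0->6, 1->1, 2->0, 3->10, 4->11 | applicable
count: 8
applicable_count: 8
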